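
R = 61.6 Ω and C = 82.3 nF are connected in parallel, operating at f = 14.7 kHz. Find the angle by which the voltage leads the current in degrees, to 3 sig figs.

ω = 2πf = 92360 rad/s
X_C = 1/(ωC) = 132 Ω
Parallel: admittances add. Y = 1/R + jωC
Y = (0.0162 + j0.00760) S
|Y| = 0.0179 S → |Z| = 1/|Y| = 55.8 Ω, ∠Z = −∠Y = -25.1°

-25.1°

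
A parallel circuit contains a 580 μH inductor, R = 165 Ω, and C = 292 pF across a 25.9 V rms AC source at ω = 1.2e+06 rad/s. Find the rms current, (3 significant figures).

X_L = ωL = 696 Ω
X_C = 1/(ωC) = 2850 Ω
Parallel: admittances add. Y = 1/R + 1/(jωL) + jωC
Y = (0.00606 − j0.00109) S
|Y| = 0.00616 S → |Z| = 1/|Y| = 162 Ω, ∠Z = −∠Y = 10.2°
I = V/|Z| = 25.9/162 = 159 mA

159 mA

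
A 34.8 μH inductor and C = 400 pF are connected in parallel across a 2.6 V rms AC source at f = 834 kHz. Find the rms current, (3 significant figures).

ω = 2πf = 5.24e+06 rad/s
X_L = ωL = 182 Ω
X_C = 1/(ωC) = 477 Ω
Parallel: admittances add. Y = 1/(jωL) + jωC
Y = (0 − j0.00339) S
|Y| = 0.00339 S → |Z| = 1/|Y| = 295 Ω, ∠Z = −∠Y = 90.0°
I = V/|Z| = 2.6/295 = 8.81 mA

8.81 mA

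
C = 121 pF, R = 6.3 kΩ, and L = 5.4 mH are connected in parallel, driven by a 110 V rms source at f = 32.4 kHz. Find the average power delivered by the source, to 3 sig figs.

1.92 W

ω = 2πf = 203600 rad/s
X_L = ωL = 1100 Ω
X_C = 1/(ωC) = 40600 Ω
Parallel: admittances add. Y = 1/R + 1/(jωL) + jωC
Y = (0.000159 − j0.000885) S
|Y| = 0.000899 S → |Z| = 1/|Y| = 1110 Ω, ∠Z = −∠Y = 79.8°
I = V/|Z| = 98.9 mA
P = VI cos φ = 110 × 0.0989 × cos(79.8°) = 1.92 W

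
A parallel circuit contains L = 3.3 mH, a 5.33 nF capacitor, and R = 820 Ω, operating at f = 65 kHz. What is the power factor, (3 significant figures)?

0.648

ω = 2πf = 408400 rad/s
X_L = ωL = 1350 Ω
X_C = 1/(ωC) = 459 Ω
Parallel: admittances add. Y = 1/R + 1/(jωL) + jωC
Y = (0.00122 + j0.00143) S
|Y| = 0.00188 S → |Z| = 1/|Y| = 531 Ω, ∠Z = −∠Y = -49.6°
cos φ = cos(-49.6°) = 0.648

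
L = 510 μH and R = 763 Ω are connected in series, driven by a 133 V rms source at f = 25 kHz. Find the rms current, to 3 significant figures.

173 mA

ω = 2πf = 157100 rad/s
X_L = ωL = 80.1 Ω
Z = 763 + j80.1 Ω
|Z| = √(763² + 80.1²) = 767 Ω
I = V/|Z| = 133/767 = 173 mA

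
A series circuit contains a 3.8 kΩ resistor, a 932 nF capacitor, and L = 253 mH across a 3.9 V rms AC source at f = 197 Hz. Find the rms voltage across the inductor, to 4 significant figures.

ω = 2πf = 1238 rad/s
X_L = ωL = 313.2 Ω
X_C = 1/(ωC) = 866.8 Ω
Net reactance X = X_L − X_C = -553.7 Ω
Z = 3800 − j553.7 Ω
|Z| = √(3800² + 553.7²) = 3840 Ω
I = V/|Z| = 1.016 mA
V_L = I·|Z_L| = 0.001016 × 313.2 = 0.3180 V

0.3180 V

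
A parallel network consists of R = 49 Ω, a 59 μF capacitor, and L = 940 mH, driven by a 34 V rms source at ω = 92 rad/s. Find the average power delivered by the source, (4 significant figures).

23.59 W

X_L = ωL = 86.48 Ω
X_C = 1/(ωC) = 184.2 Ω
Parallel: admittances add. Y = 1/R + 1/(jωL) + jωC
Y = (0.02041 − j0.006135) S
|Y| = 0.02131 S → |Z| = 1/|Y| = 46.93 Ω, ∠Z = −∠Y = 16.73°
I = V/|Z| = 724.6 mA
P = VI cos φ = 34 × 0.7246 × cos(16.73°) = 23.59 W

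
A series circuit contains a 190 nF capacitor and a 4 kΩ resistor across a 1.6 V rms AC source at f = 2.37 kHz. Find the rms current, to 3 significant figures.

ω = 2πf = 14890 rad/s
X_C = 1/(ωC) = 353 Ω
Z = 4000 − j353 Ω
|Z| = √(4000² + 353²) = 4020 Ω
I = V/|Z| = 1.6/4020 = 398 μA

398 μA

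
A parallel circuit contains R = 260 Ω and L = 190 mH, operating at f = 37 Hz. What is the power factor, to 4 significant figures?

ω = 2πf = 232.5 rad/s
X_L = ωL = 44.17 Ω
Parallel: admittances add. Y = 1/R + 1/(jωL)
Y = (0.003846 − j0.02264) S
|Y| = 0.02296 S → |Z| = 1/|Y| = 43.55 Ω, ∠Z = −∠Y = 80.36°
cos φ = cos(80.36°) = 0.1675

0.1675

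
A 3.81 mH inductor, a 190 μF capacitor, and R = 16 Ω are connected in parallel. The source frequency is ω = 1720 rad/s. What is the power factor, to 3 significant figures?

0.338

X_L = ωL = 6.55 Ω
X_C = 1/(ωC) = 3.06 Ω
Parallel: admittances add. Y = 1/R + 1/(jωL) + jωC
Y = (0.0625 + j0.174) S
|Y| = 0.185 S → |Z| = 1/|Y| = 5.40 Ω, ∠Z = −∠Y = -70.3°
cos φ = cos(-70.3°) = 0.338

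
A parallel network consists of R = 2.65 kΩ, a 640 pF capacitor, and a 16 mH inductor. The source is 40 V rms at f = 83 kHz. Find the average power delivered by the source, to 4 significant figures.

ω = 2πf = 521500 rad/s
X_L = ωL = 8344 Ω
X_C = 1/(ωC) = 2996 Ω
Parallel: admittances add. Y = 1/R + 1/(jωL) + jωC
Y = (0.0003774 + j0.0002139) S
|Y| = 0.0004338 S → |Z| = 1/|Y| = 2305 Ω, ∠Z = −∠Y = -29.55°
I = V/|Z| = 17.35 mA
P = VI cos φ = 40 × 0.01735 × cos(-29.55°) = 603.8 mW

603.8 mW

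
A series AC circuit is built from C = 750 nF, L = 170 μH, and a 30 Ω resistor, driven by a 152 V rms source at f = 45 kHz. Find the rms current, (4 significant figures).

ω = 2πf = 282700 rad/s
X_L = ωL = 48.07 Ω
X_C = 1/(ωC) = 4.716 Ω
Net reactance X = X_L − X_C = 43.35 Ω
Z = 30.00 + j43.35 Ω
|Z| = √(30.00² + 43.35²) = 52.72 Ω
I = V/|Z| = 152/52.72 = 2.883 A

2.883 A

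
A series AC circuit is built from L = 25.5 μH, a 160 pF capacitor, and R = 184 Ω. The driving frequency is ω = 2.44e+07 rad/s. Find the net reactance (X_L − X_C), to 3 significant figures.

366 Ω

X_L = ωL = 622 Ω
X_C = 1/(ωC) = 256 Ω
X = 622 − 256 = 366 Ω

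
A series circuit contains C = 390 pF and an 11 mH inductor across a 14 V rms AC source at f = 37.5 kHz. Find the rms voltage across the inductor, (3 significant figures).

ω = 2πf = 235600 rad/s
X_L = ωL = 2590 Ω
X_C = 1/(ωC) = 10900 Ω
Net reactance X = X_L − X_C = -8290 Ω
Z = − j8290 Ω
|Z| = √(0² + 8290²) = 8290 Ω
I = V/|Z| = 1.69 mA
V_L = I·|Z_L| = 0.00169 × 2590 = 4.38 V

4.38 V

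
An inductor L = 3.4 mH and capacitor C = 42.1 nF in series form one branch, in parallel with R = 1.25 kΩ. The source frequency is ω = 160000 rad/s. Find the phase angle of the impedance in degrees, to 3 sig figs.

X_L = ωL = 544 Ω
X_C = 1/(ωC) = 148 Ω
Branch 1: Z₁ = R = 1250 Ω
Branch 2 (series LC): Z₂ = j(X_L − X_C) = j396 Ω
Parallel: Z = Z₁Z₂/(Z₁+Z₂), |Z| = 377 Ω, ∠Z = 72.4°

72.4°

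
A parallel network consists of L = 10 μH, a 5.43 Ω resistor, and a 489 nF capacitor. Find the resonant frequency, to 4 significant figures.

71.97 kHz

ω₀ = 1/√(LC) = 1/√(1e-05 × 4.89e-07) = 452200 rad/s
f₀ = ω₀/(2π) = 71.97 kHz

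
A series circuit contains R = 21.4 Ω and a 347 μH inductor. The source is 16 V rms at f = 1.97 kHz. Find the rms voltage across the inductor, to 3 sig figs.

3.15 V

ω = 2πf = 12380 rad/s
X_L = ωL = 4.30 Ω
Z = 21.4 + j4.30 Ω
|Z| = √(21.4² + 4.30²) = 21.8 Ω
I = V/|Z| = 733 mA
V_L = I·|Z_L| = 0.733 × 4.30 = 3.15 V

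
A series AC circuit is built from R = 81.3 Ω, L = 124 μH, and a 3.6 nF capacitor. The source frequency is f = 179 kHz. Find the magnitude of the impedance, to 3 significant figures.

ω = 2πf = 1.125e+06 rad/s
X_L = ωL = 139 Ω
X_C = 1/(ωC) = 247 Ω
Net reactance X = X_L − X_C = -108 Ω
Z = 81.3 − j108 Ω
|Z| = √(81.3² + 108²) = 135 Ω

135 Ω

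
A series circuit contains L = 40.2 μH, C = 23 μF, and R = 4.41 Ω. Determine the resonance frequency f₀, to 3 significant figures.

ω₀ = 1/√(LC) = 1/√(4.02e-05 × 2.3e-05) = 32890 rad/s
f₀ = ω₀/(2π) = 5.23 kHz

5.23 kHz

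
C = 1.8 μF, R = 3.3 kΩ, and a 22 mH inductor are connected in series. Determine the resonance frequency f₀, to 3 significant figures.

800 Hz

ω₀ = 1/√(LC) = 1/√(0.022 × 1.8e-06) = 5025 rad/s
f₀ = ω₀/(2π) = 800 Hz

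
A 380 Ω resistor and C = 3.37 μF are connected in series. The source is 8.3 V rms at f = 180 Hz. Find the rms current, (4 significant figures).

ω = 2πf = 1131 rad/s
X_C = 1/(ωC) = 262.4 Ω
Z = 380.0 − j262.4 Ω
|Z| = √(380.0² + 262.4²) = 461.8 Ω
I = V/|Z| = 8.3/461.8 = 17.97 mA

17.97 mA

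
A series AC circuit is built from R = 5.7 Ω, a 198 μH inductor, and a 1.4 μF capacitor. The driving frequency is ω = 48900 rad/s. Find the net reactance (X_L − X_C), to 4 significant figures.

-4.925 Ω

X_L = ωL = 9.682 Ω
X_C = 1/(ωC) = 14.61 Ω
X = 9.682 − 14.61 = -4.925 Ω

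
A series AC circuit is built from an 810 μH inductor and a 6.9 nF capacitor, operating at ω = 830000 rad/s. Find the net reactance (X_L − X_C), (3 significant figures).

498 Ω

X_L = ωL = 672 Ω
X_C = 1/(ωC) = 175 Ω
X = 672 − 175 = 498 Ω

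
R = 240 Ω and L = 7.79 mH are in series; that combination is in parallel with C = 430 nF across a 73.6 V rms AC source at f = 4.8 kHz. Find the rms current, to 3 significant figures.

816 mA

ω = 2πf = 30160 rad/s
X_L = ωL = 235 Ω
X_C = 1/(ωC) = 77.1 Ω
Branch 1 (R+jX_L): Z₁ = 240 + j235 Ω, |Z₁| = 336 Ω
Branch 2 (−jX_C): Z₂ = −j77.1 Ω
Parallel: Z = Z₁Z₂/(Z₁+Z₂), |Z| = 90.2 Ω, ∠Z = -78.9°
I = V/|Z| = 73.6/90.2 = 816 mA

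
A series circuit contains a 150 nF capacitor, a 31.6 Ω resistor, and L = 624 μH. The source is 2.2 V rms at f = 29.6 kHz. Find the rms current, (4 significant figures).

25.52 mA

ω = 2πf = 186000 rad/s
X_L = ωL = 116.1 Ω
X_C = 1/(ωC) = 35.85 Ω
Net reactance X = X_L − X_C = 80.21 Ω
Z = 31.60 + j80.21 Ω
|Z| = √(31.60² + 80.21²) = 86.21 Ω
I = V/|Z| = 2.2/86.21 = 25.52 mA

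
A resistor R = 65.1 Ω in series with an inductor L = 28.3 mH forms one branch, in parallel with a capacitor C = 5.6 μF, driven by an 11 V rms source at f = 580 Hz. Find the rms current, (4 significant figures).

ω = 2πf = 3644 rad/s
X_L = ωL = 103.1 Ω
X_C = 1/(ωC) = 49.00 Ω
Branch 1 (R+jX_L): Z₁ = 65.10 + j103.1 Ω, |Z₁| = 122.0 Ω
Branch 2 (−jX_C): Z₂ = −j49.00 Ω
Parallel: Z = Z₁Z₂/(Z₁+Z₂), |Z| = 70.59 Ω, ∠Z = -72.01°
I = V/|Z| = 11/70.59 = 155.8 mA

155.8 mA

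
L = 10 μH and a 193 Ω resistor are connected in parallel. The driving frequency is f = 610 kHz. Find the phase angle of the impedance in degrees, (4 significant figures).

ω = 2πf = 3.833e+06 rad/s
X_L = ωL = 38.33 Ω
Parallel: admittances add. Y = 1/R + 1/(jωL)
Y = (0.005181 − j0.02609) S
|Y| = 0.02660 S → |Z| = 1/|Y| = 37.59 Ω, ∠Z = −∠Y = 78.77°

78.77°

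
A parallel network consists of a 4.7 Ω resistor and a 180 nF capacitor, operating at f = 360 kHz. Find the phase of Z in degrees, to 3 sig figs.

-62.4°

ω = 2πf = 2.262e+06 rad/s
X_C = 1/(ωC) = 2.46 Ω
Parallel: admittances add. Y = 1/R + jωC
Y = (0.213 + j0.407) S
|Y| = 0.459 S → |Z| = 1/|Y| = 2.18 Ω, ∠Z = −∠Y = -62.4°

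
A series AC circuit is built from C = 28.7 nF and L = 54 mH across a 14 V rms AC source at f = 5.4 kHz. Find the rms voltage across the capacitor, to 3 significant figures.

17.9 V

ω = 2πf = 33930 rad/s
X_L = ωL = 1830 Ω
X_C = 1/(ωC) = 1030 Ω
Net reactance X = X_L − X_C = 805 Ω
Z = j805 Ω
|Z| = √(0² + 805²) = 805 Ω
I = V/|Z| = 17.4 mA
V_C = I·|Z_C| = 0.0174 × 1030 = 17.9 V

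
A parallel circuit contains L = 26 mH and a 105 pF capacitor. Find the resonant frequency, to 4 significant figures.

ω₀ = 1/√(LC) = 1/√(0.026 × 1.05e-10) = 605200 rad/s
f₀ = ω₀/(2π) = 96.32 kHz

96.32 kHz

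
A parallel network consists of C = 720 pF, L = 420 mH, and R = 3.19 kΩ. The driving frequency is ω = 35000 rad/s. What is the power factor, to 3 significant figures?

0.991

X_L = ωL = 14700 Ω
X_C = 1/(ωC) = 39700 Ω
Parallel: admittances add. Y = 1/R + 1/(jωL) + jωC
Y = (0.000313 − j4.28e-05) S
|Y| = 0.000316 S → |Z| = 1/|Y| = 3160 Ω, ∠Z = −∠Y = 7.78°
cos φ = cos(7.78°) = 0.991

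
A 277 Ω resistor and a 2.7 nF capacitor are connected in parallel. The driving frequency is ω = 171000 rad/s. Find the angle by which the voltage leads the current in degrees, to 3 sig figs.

-7.29°

X_C = 1/(ωC) = 2170 Ω
Parallel: admittances add. Y = 1/R + jωC
Y = (0.00361 + j0.000462) S
|Y| = 0.00364 S → |Z| = 1/|Y| = 275 Ω, ∠Z = −∠Y = -7.29°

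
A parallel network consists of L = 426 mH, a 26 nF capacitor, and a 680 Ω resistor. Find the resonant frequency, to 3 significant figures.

ω₀ = 1/√(LC) = 1/√(0.426 × 2.6e-08) = 9502 rad/s
f₀ = ω₀/(2π) = 1.51 kHz

1.51 kHz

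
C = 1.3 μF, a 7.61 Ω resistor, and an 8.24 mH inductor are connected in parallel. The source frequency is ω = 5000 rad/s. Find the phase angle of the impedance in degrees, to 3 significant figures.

7.70°

X_L = ωL = 41.2 Ω
X_C = 1/(ωC) = 154 Ω
Parallel: admittances add. Y = 1/R + 1/(jωL) + jωC
Y = (0.131 − j0.0178) S
|Y| = 0.133 S → |Z| = 1/|Y| = 7.54 Ω, ∠Z = −∠Y = 7.70°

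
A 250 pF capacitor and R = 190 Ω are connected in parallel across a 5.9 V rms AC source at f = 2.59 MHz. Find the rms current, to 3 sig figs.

ω = 2πf = 1.627e+07 rad/s
X_C = 1/(ωC) = 246 Ω
Parallel: admittances add. Y = 1/R + jωC
Y = (0.00526 + j0.00407) S
|Y| = 0.00665 S → |Z| = 1/|Y| = 150 Ω, ∠Z = −∠Y = -37.7°
I = V/|Z| = 5.9/150 = 39.2 mA

39.2 mA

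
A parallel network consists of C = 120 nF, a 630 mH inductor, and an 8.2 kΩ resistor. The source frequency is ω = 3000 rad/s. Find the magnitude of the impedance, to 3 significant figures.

X_L = ωL = 1890 Ω
X_C = 1/(ωC) = 2780 Ω
Parallel: admittances add. Y = 1/R + 1/(jωL) + jωC
Y = (0.000122 − j0.000169) S
|Y| = 0.000208 S → |Z| = 1/|Y| = 4800 Ω, ∠Z = −∠Y = 54.2°

4800 Ω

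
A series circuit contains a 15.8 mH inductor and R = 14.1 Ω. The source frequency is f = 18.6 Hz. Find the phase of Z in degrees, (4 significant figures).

7.461°

ω = 2πf = 116.9 rad/s
X_L = ωL = 1.847 Ω
Z = 14.10 + j1.847 Ω
|Z| = √(14.10² + 1.847²) = 14.22 Ω
∠Z = arctan(1.847/14.10) = 7.461°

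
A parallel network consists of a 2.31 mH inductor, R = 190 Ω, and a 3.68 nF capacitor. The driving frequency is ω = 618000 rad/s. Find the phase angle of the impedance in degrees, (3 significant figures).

X_L = ωL = 1430 Ω
X_C = 1/(ωC) = 440 Ω
Parallel: admittances add. Y = 1/R + 1/(jωL) + jωC
Y = (0.00526 + j0.00157) S
|Y| = 0.00549 S → |Z| = 1/|Y| = 182 Ω, ∠Z = −∠Y = -16.6°

-16.6°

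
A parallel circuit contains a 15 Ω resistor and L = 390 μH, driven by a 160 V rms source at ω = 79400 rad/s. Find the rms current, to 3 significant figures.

X_L = ωL = 31.0 Ω
Parallel: admittances add. Y = 1/R + 1/(jωL)
Y = (0.0667 − j0.0323) S
|Y| = 0.0741 S → |Z| = 1/|Y| = 13.5 Ω, ∠Z = −∠Y = 25.8°
I = V/|Z| = 160/13.5 = 11.9 A

11.9 A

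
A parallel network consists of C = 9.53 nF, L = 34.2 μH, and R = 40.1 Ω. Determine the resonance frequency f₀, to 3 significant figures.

ω₀ = 1/√(LC) = 1/√(3.42e-05 × 9.53e-09) = 1.752e+06 rad/s
f₀ = ω₀/(2π) = 279 kHz

279 kHz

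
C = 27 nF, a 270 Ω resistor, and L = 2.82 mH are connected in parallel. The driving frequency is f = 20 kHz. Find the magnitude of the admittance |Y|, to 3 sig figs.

ω = 2πf = 125700 rad/s
X_L = ωL = 354 Ω
X_C = 1/(ωC) = 295 Ω
Parallel: admittances add. Y = 1/R + 1/(jωL) + jωC
Y = (0.00370 + j0.000571) S
|Y| = 0.00375 S → |Z| = 1/|Y| = 267 Ω, ∠Z = −∠Y = -8.76°

3.75 mS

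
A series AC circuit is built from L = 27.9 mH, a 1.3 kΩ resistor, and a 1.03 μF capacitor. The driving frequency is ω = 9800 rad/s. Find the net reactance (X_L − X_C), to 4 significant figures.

174.4 Ω

X_L = ωL = 273.4 Ω
X_C = 1/(ωC) = 99.07 Ω
X = 273.4 − 99.07 = 174.4 Ω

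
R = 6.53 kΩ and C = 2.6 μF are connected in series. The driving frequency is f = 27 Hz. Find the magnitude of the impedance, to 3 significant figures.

6910 Ω

ω = 2πf = 169.6 rad/s
X_C = 1/(ωC) = 2270 Ω
Z = 6530 − j2270 Ω
|Z| = √(6530² + 2270²) = 6910 Ω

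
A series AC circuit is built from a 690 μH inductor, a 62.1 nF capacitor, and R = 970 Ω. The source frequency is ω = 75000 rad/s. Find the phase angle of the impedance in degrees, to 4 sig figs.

-9.536°

X_L = ωL = 51.75 Ω
X_C = 1/(ωC) = 214.7 Ω
Net reactance X = X_L − X_C = -163.0 Ω
Z = 970.0 − j163.0 Ω
|Z| = √(970.0² + 163.0²) = 983.6 Ω
∠Z = arctan(-163.0/970.0) = -9.536°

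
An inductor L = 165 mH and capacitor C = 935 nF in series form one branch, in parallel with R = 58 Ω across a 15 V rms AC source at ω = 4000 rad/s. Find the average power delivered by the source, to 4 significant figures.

3.879 W

X_L = ωL = 660.0 Ω
X_C = 1/(ωC) = 267.4 Ω
Branch 1: Z₁ = R = 58.00 Ω
Branch 2 (series LC): Z₂ = j(X_L − X_C) = j392.6 Ω
Parallel: Z = Z₁Z₂/(Z₁+Z₂), |Z| = 57.38 Ω, ∠Z = 8.403°
I = V/|Z| = 261.4 mA
P = VI cos φ = 15 × 0.2614 × cos(8.403°) = 3.879 W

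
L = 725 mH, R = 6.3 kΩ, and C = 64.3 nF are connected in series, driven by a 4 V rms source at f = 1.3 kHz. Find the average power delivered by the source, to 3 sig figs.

ω = 2πf = 8168 rad/s
X_L = ωL = 5920 Ω
X_C = 1/(ωC) = 1900 Ω
Net reactance X = X_L − X_C = 4020 Ω
Z = 6300 + j4020 Ω
|Z| = √(6300² + 4020²) = 7470 Ω
∠Z = arctan(4020/6300) = 32.5°
I = V/|Z| = 535 μA
P = VI cos φ = 4 × 0.000535 × cos(32.5°) = 1.81 mW

1.81 mW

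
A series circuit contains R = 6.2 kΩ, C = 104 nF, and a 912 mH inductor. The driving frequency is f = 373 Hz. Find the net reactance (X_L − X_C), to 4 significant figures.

-1965 Ω

ω = 2πf = 2344 rad/s
X_L = ωL = 2137 Ω
X_C = 1/(ωC) = 4103 Ω
X = 2137 − 4103 = -1965 Ω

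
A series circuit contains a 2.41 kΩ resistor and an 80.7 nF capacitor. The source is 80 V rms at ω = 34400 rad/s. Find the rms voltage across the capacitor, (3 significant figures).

11.8 V

X_C = 1/(ωC) = 360 Ω
Z = 2410 − j360 Ω
|Z| = √(2410² + 360²) = 2440 Ω
I = V/|Z| = 32.8 mA
V_C = I·|Z_C| = 0.0328 × 360 = 11.8 V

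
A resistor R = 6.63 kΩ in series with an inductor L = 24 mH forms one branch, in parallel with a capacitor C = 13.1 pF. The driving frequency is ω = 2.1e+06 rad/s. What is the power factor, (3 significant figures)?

0.305

X_L = ωL = 50400 Ω
X_C = 1/(ωC) = 36400 Ω
Branch 1 (R+jX_L): Z₁ = 6630 + j50400 Ω, |Z₁| = 50800 Ω
Branch 2 (−jX_C): Z₂ = −j36400 Ω
Parallel: Z = Z₁Z₂/(Z₁+Z₂), |Z| = 119000 Ω, ∠Z = -72.2°
cos φ = cos(-72.2°) = 0.305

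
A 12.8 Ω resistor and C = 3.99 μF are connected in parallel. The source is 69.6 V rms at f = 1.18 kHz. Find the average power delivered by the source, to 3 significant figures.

378 W

ω = 2πf = 7414 rad/s
X_C = 1/(ωC) = 33.8 Ω
Parallel: admittances add. Y = 1/R + jωC
Y = (0.0781 + j0.0296) S
|Y| = 0.0835 S → |Z| = 1/|Y| = 12.0 Ω, ∠Z = −∠Y = -20.7°
I = V/|Z| = 5.81 A
P = VI cos φ = 69.6 × 5.81 × cos(-20.7°) = 378 W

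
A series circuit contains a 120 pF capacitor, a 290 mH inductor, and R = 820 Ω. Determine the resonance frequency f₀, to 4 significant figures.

26.98 kHz

ω₀ = 1/√(LC) = 1/√(0.29 × 1.2e-10) = 169500 rad/s
f₀ = ω₀/(2π) = 26.98 kHz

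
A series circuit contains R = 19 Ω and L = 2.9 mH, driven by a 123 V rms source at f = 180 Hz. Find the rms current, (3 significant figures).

6.38 A

ω = 2πf = 1131 rad/s
X_L = ωL = 3.28 Ω
Z = 19.0 + j3.28 Ω
|Z| = √(19.0² + 3.28²) = 19.3 Ω
I = V/|Z| = 123/19.3 = 6.38 A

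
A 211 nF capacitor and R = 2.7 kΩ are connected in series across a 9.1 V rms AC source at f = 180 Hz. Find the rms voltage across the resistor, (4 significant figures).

ω = 2πf = 1131 rad/s
X_C = 1/(ωC) = 4190 Ω
Z = 2700 − j4190 Ω
|Z| = √(2700² + 4190²) = 4985 Ω
I = V/|Z| = 1.825 mA
V_R = I·|Z_R| = 0.001825 × 2700 = 4.929 V

4.929 V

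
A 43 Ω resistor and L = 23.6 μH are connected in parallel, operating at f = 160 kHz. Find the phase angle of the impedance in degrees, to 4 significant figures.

61.11°

ω = 2πf = 1.005e+06 rad/s
X_L = ωL = 23.73 Ω
Parallel: admittances add. Y = 1/R + 1/(jωL)
Y = (0.02326 − j0.04215) S
|Y| = 0.04814 S → |Z| = 1/|Y| = 20.77 Ω, ∠Z = −∠Y = 61.11°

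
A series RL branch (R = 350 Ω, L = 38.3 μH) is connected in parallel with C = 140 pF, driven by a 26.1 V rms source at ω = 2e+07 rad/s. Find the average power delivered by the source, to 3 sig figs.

X_L = ωL = 766 Ω
X_C = 1/(ωC) = 357 Ω
Branch 1 (R+jX_L): Z₁ = 350 + j766 Ω, |Z₁| = 842 Ω
Branch 2 (−jX_C): Z₂ = −j357 Ω
Parallel: Z = Z₁Z₂/(Z₁+Z₂), |Z| = 559 Ω, ∠Z = -74.0°
I = V/|Z| = 46.7 mA
P = VI cos φ = 26.1 × 0.0467 × cos(-74.0°) = 336 mW

336 mW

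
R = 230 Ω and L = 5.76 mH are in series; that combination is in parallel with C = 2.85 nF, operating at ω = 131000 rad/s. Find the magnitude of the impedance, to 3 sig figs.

X_L = ωL = 755 Ω
X_C = 1/(ωC) = 2680 Ω
Branch 1 (R+jX_L): Z₁ = 230 + j755 Ω, |Z₁| = 789 Ω
Branch 2 (−jX_C): Z₂ = −j2680 Ω
Parallel: Z = Z₁Z₂/(Z₁+Z₂), |Z| = 1090 Ω, ∠Z = 66.2°

1090 Ω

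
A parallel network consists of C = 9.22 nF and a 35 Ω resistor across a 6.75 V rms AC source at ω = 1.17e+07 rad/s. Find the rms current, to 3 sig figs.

753 mA

X_C = 1/(ωC) = 9.27 Ω
Parallel: admittances add. Y = 1/R + jωC
Y = (0.0286 + j0.108) S
|Y| = 0.112 S → |Z| = 1/|Y| = 8.96 Ω, ∠Z = −∠Y = -75.2°
I = V/|Z| = 6.75/8.96 = 753 mA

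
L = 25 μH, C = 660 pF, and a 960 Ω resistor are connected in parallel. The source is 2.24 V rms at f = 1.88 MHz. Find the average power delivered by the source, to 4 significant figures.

5.227 mW

ω = 2πf = 1.181e+07 rad/s
X_L = ωL = 295.3 Ω
X_C = 1/(ωC) = 128.3 Ω
Parallel: admittances add. Y = 1/R + 1/(jωL) + jωC
Y = (0.001042 + j0.004410) S
|Y| = 0.004531 S → |Z| = 1/|Y| = 220.7 Ω, ∠Z = −∠Y = -76.71°
I = V/|Z| = 10.15 mA
P = VI cos φ = 2.24 × 0.01015 × cos(-76.71°) = 5.227 mW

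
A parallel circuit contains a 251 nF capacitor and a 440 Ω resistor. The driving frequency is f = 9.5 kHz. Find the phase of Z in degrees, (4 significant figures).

-81.37°

ω = 2πf = 59690 rad/s
X_C = 1/(ωC) = 66.75 Ω
Parallel: admittances add. Y = 1/R + jωC
Y = (0.002273 + j0.01498) S
|Y| = 0.01515 S → |Z| = 1/|Y| = 65.99 Ω, ∠Z = −∠Y = -81.37°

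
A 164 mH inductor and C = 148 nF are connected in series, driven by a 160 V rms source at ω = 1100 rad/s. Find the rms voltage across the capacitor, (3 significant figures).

165 V

X_L = ωL = 180 Ω
X_C = 1/(ωC) = 6140 Ω
Net reactance X = X_L − X_C = -5960 Ω
Z = − j5960 Ω
|Z| = √(0² + 5960²) = 5960 Ω
I = V/|Z| = 26.8 mA
V_C = I·|Z_C| = 0.0268 × 6140 = 165 V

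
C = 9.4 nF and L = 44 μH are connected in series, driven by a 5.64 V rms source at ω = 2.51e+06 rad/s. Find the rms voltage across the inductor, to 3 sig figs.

9.15 V

X_L = ωL = 110 Ω
X_C = 1/(ωC) = 42.4 Ω
Net reactance X = X_L − X_C = 68.1 Ω
Z = j68.1 Ω
|Z| = √(0² + 68.1²) = 68.1 Ω
I = V/|Z| = 82.9 mA
V_L = I·|Z_L| = 0.0829 × 110 = 9.15 V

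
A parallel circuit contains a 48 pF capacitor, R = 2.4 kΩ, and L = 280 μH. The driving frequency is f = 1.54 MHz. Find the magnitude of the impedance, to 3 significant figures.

2340 Ω

ω = 2πf = 9.676e+06 rad/s
X_L = ωL = 2710 Ω
X_C = 1/(ωC) = 2150 Ω
Parallel: admittances add. Y = 1/R + 1/(jωL) + jωC
Y = (0.000417 + j9.54e-05) S
|Y| = 0.000427 S → |Z| = 1/|Y| = 2340 Ω, ∠Z = −∠Y = -12.9°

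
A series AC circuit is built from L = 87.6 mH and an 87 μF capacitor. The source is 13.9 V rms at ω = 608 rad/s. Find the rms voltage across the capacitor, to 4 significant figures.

7.649 V

X_L = ωL = 53.26 Ω
X_C = 1/(ωC) = 18.91 Ω
Net reactance X = X_L − X_C = 34.36 Ω
Z = j34.36 Ω
|Z| = √(0² + 34.36²) = 34.36 Ω
I = V/|Z| = 404.6 mA
V_C = I·|Z_C| = 0.4046 × 18.91 = 7.649 V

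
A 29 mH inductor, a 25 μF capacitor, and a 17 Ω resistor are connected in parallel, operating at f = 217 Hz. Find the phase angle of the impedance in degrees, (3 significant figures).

ω = 2πf = 1363 rad/s
X_L = ωL = 39.5 Ω
X_C = 1/(ωC) = 29.3 Ω
Parallel: admittances add. Y = 1/R + 1/(jωL) + jωC
Y = (0.0588 + j0.00880) S
|Y| = 0.0595 S → |Z| = 1/|Y| = 16.8 Ω, ∠Z = −∠Y = -8.50°

-8.50°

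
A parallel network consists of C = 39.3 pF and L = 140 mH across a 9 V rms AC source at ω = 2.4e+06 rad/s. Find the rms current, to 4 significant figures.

X_L = ωL = 336000 Ω
X_C = 1/(ωC) = 10600 Ω
Parallel: admittances add. Y = 1/(jωL) + jωC
Y = (0 + j9.134e-05) S
|Y| = 9.134e-05 S → |Z| = 1/|Y| = 10950 Ω, ∠Z = −∠Y = -90.00°
I = V/|Z| = 9/10950 = 822.1 μA

822.1 μA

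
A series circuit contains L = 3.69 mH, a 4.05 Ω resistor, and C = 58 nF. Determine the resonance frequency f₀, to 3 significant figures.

ω₀ = 1/√(LC) = 1/√(0.00369 × 5.8e-08) = 68360 rad/s
f₀ = ω₀/(2π) = 10.9 kHz

10.9 kHz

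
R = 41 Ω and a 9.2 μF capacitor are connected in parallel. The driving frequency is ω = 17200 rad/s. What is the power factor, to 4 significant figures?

0.1523

X_C = 1/(ωC) = 6.320 Ω
Parallel: admittances add. Y = 1/R + jωC
Y = (0.02439 + j0.1582) S
|Y| = 0.1601 S → |Z| = 1/|Y| = 6.246 Ω, ∠Z = −∠Y = -81.24°
cos φ = cos(-81.24°) = 0.1523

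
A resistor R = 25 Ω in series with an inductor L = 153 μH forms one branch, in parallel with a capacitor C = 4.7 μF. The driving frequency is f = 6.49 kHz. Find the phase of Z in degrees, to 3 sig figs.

ω = 2πf = 40780 rad/s
X_L = ωL = 6.24 Ω
X_C = 1/(ωC) = 5.22 Ω
Branch 1 (R+jX_L): Z₁ = 25.0 + j6.24 Ω, |Z₁| = 25.8 Ω
Branch 2 (−jX_C): Z₂ = −j5.22 Ω
Parallel: Z = Z₁Z₂/(Z₁+Z₂), |Z| = 5.37 Ω, ∠Z = -78.3°

-78.3°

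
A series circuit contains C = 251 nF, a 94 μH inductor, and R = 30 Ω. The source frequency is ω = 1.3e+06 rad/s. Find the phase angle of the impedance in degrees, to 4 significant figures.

75.87°

X_L = ωL = 122.2 Ω
X_C = 1/(ωC) = 3.065 Ω
Net reactance X = X_L − X_C = 119.1 Ω
Z = 30.00 + j119.1 Ω
|Z| = √(30.00² + 119.1²) = 122.9 Ω
∠Z = arctan(119.1/30.00) = 75.87°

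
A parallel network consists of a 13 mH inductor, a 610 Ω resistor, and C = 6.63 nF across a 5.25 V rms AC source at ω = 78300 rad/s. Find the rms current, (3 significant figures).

8.94 mA

X_L = ωL = 1020 Ω
X_C = 1/(ωC) = 1930 Ω
Parallel: admittances add. Y = 1/R + 1/(jωL) + jωC
Y = (0.00164 − j0.000463) S
|Y| = 0.00170 S → |Z| = 1/|Y| = 587 Ω, ∠Z = −∠Y = 15.8°
I = V/|Z| = 5.25/587 = 8.94 mA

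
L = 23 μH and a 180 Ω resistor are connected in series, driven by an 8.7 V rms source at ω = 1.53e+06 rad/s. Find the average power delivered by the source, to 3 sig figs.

405 mW

X_L = ωL = 35.2 Ω
Z = 180 + j35.2 Ω
|Z| = √(180² + 35.2²) = 183 Ω
∠Z = arctan(35.2/180) = 11.1°
I = V/|Z| = 47.4 mA
P = VI cos φ = 8.7 × 0.0474 × cos(11.1°) = 405 mW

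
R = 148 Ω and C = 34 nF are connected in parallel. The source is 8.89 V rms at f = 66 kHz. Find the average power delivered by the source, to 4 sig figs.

534.0 mW

ω = 2πf = 414700 rad/s
X_C = 1/(ωC) = 70.92 Ω
Parallel: admittances add. Y = 1/R + jωC
Y = (0.006757 + j0.01410) S
|Y| = 0.01563 S → |Z| = 1/|Y| = 63.96 Ω, ∠Z = −∠Y = -64.40°
I = V/|Z| = 139.0 mA
P = VI cos φ = 8.89 × 0.1390 × cos(-64.40°) = 534.0 mW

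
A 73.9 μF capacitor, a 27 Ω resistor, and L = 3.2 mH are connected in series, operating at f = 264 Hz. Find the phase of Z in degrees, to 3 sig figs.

ω = 2πf = 1659 rad/s
X_L = ωL = 5.31 Ω
X_C = 1/(ωC) = 8.16 Ω
Net reactance X = X_L − X_C = -2.85 Ω
Z = 27.0 − j2.85 Ω
|Z| = √(27.0² + 2.85²) = 27.1 Ω
∠Z = arctan(-2.85/27.0) = -6.03°

-6.03°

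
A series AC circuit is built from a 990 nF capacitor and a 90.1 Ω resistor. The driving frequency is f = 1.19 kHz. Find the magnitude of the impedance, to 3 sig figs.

ω = 2πf = 7477 rad/s
X_C = 1/(ωC) = 135 Ω
Z = 90.1 − j135 Ω
|Z| = √(90.1² + 135²) = 162 Ω

162 Ω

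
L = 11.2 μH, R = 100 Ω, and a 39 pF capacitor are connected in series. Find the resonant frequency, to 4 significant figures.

7.615 MHz

ω₀ = 1/√(LC) = 1/√(1.12e-05 × 3.9e-11) = 4.785e+07 rad/s
f₀ = ω₀/(2π) = 7.615 MHz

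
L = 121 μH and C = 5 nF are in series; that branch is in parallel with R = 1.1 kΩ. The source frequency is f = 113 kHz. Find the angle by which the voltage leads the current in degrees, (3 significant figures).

ω = 2πf = 710000 rad/s
X_L = ωL = 85.9 Ω
X_C = 1/(ωC) = 282 Ω
Branch 1: Z₁ = R = 1100 Ω
Branch 2 (series LC): Z₂ = j(X_L − X_C) = −j196 Ω
Parallel: Z = Z₁Z₂/(Z₁+Z₂), |Z| = 193 Ω, ∠Z = -79.9°

-79.9°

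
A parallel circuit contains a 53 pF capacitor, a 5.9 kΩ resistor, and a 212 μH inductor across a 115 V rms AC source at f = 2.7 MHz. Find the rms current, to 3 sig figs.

74.0 mA

ω = 2πf = 1.696e+07 rad/s
X_L = ωL = 3600 Ω
X_C = 1/(ωC) = 1110 Ω
Parallel: admittances add. Y = 1/R + 1/(jωL) + jωC
Y = (0.000169 + j0.000621) S
|Y| = 0.000644 S → |Z| = 1/|Y| = 1550 Ω, ∠Z = −∠Y = -74.7°
I = V/|Z| = 115/1550 = 74.0 mA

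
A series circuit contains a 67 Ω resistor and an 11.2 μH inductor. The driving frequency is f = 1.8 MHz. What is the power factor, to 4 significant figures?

ω = 2πf = 1.131e+07 rad/s
X_L = ωL = 126.7 Ω
Z = 67.00 + j126.7 Ω
|Z| = √(67.00² + 126.7²) = 143.3 Ω
∠Z = arctan(126.7/67.00) = 62.12°
cos φ = cos(62.12°) = 0.4676

0.4676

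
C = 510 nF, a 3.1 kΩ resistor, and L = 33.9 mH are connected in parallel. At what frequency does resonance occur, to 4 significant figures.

ω₀ = 1/√(LC) = 1/√(0.0339 × 5.1e-07) = 7605 rad/s
f₀ = ω₀/(2π) = 1.210 kHz

1.210 kHz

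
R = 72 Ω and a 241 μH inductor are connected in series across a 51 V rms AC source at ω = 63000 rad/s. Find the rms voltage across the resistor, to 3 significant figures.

49.9 V

X_L = ωL = 15.2 Ω
Z = 72.0 + j15.2 Ω
|Z| = √(72.0² + 15.2²) = 73.6 Ω
I = V/|Z| = 693 mA
V_R = I·|Z_R| = 0.693 × 72.0 = 49.9 V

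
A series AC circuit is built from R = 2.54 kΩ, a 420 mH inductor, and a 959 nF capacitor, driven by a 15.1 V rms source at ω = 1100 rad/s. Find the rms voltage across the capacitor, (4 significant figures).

X_L = ωL = 462.0 Ω
X_C = 1/(ωC) = 948.0 Ω
Net reactance X = X_L − X_C = -486.0 Ω
Z = 2540 − j486.0 Ω
|Z| = √(2540² + 486.0²) = 2586 Ω
I = V/|Z| = 5.839 mA
V_C = I·|Z_C| = 0.005839 × 948.0 = 5.535 V

5.535 V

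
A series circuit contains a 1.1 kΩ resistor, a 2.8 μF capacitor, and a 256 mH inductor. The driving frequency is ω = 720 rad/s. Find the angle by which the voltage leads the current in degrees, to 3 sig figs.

-15.8°

X_L = ωL = 184 Ω
X_C = 1/(ωC) = 496 Ω
Net reactance X = X_L − X_C = -312 Ω
Z = 1100 − j312 Ω
|Z| = √(1100² + 312²) = 1140 Ω
∠Z = arctan(-312/1100) = -15.8°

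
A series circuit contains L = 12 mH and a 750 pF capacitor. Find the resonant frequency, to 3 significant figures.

53.1 kHz

ω₀ = 1/√(LC) = 1/√(0.012 × 7.5e-10) = 333300 rad/s
f₀ = ω₀/(2π) = 53.1 kHz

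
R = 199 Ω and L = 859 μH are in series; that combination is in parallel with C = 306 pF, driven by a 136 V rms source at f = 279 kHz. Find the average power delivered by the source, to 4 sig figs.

ω = 2πf = 1.753e+06 rad/s
X_L = ωL = 1506 Ω
X_C = 1/(ωC) = 1864 Ω
Branch 1 (R+jX_L): Z₁ = 199.0 + j1506 Ω, |Z₁| = 1519 Ω
Branch 2 (−jX_C): Z₂ = −j1864 Ω
Parallel: Z = Z₁Z₂/(Z₁+Z₂), |Z| = 6908 Ω, ∠Z = 53.43°
I = V/|Z| = 19.69 mA
P = VI cos φ = 136 × 0.01969 × cos(53.43°) = 1.595 W

1.595 W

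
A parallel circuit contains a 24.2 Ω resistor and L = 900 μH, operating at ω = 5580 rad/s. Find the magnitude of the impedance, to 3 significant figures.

X_L = ωL = 5.02 Ω
Parallel: admittances add. Y = 1/R + 1/(jωL)
Y = (0.0413 − j0.199) S
|Y| = 0.203 S → |Z| = 1/|Y| = 4.92 Ω, ∠Z = −∠Y = 78.3°

4.92 Ω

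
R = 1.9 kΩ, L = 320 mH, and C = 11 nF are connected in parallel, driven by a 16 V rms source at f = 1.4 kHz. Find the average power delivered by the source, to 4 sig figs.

ω = 2πf = 8796 rad/s
X_L = ωL = 2815 Ω
X_C = 1/(ωC) = 10330 Ω
Parallel: admittances add. Y = 1/R + 1/(jωL) + jωC
Y = (0.0005263 − j0.0002585) S
|Y| = 0.0005864 S → |Z| = 1/|Y| = 1705 Ω, ∠Z = −∠Y = 26.16°
I = V/|Z| = 9.382 mA
P = VI cos φ = 16 × 0.009382 × cos(26.16°) = 134.7 mW

134.7 mW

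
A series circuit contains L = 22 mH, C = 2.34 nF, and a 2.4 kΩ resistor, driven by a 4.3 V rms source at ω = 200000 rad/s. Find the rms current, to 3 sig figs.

X_L = ωL = 4400 Ω
X_C = 1/(ωC) = 2140 Ω
Net reactance X = X_L − X_C = 2260 Ω
Z = 2400 + j2260 Ω
|Z| = √(2400² + 2260²) = 3300 Ω
I = V/|Z| = 4.3/3300 = 1.30 mA

1.30 mA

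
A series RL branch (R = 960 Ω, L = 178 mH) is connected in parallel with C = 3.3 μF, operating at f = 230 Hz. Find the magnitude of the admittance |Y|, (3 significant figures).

4.61 mS

ω = 2πf = 1445 rad/s
X_L = ωL = 257 Ω
X_C = 1/(ωC) = 210 Ω
Branch 1 (R+jX_L): Z₁ = 960 + j257 Ω, |Z₁| = 994 Ω
Branch 2 (−jX_C): Z₂ = −j210 Ω
Parallel: Z = Z₁Z₂/(Z₁+Z₂), |Z| = 217 Ω, ∠Z = -77.8°
|Y| = 1/|Z| = 4.61 mS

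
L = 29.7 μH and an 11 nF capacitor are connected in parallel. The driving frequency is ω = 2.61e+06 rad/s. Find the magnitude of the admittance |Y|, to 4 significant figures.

X_L = ωL = 77.52 Ω
X_C = 1/(ωC) = 34.83 Ω
Parallel: admittances add. Y = 1/(jωL) + jωC
Y = (0 + j0.01581) S
|Y| = 0.01581 S → |Z| = 1/|Y| = 63.25 Ω, ∠Z = −∠Y = -90.00°

15.81 mS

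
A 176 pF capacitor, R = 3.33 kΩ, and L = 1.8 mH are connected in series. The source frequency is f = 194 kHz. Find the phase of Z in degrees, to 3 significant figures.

ω = 2πf = 1.219e+06 rad/s
X_L = ωL = 2190 Ω
X_C = 1/(ωC) = 4660 Ω
Net reactance X = X_L − X_C = -2470 Ω
Z = 3330 − j2470 Ω
|Z| = √(3330² + 2470²) = 4140 Ω
∠Z = arctan(-2470/3330) = -36.5°

-36.5°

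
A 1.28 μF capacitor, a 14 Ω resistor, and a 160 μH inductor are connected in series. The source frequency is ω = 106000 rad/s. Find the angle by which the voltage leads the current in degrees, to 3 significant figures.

X_L = ωL = 17.0 Ω
X_C = 1/(ωC) = 7.37 Ω
Net reactance X = X_L − X_C = 9.59 Ω
Z = 14.0 + j9.59 Ω
|Z| = √(14.0² + 9.59²) = 17.0 Ω
∠Z = arctan(9.59/14.0) = 34.4°

34.4°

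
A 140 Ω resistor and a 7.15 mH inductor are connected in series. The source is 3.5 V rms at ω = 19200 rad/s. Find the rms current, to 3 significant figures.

17.9 mA

X_L = ωL = 137 Ω
Z = 140 + j137 Ω
|Z| = √(140² + 137²) = 196 Ω
I = V/|Z| = 3.5/196 = 17.9 mA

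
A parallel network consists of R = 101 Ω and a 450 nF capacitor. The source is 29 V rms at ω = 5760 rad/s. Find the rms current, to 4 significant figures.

296.8 mA

X_C = 1/(ωC) = 385.8 Ω
Parallel: admittances add. Y = 1/R + jωC
Y = (0.009901 + j0.002592) S
|Y| = 0.01023 S → |Z| = 1/|Y| = 97.71 Ω, ∠Z = −∠Y = -14.67°
I = V/|Z| = 29/97.71 = 296.8 mA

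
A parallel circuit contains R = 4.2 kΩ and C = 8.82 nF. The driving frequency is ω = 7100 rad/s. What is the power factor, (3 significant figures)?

X_C = 1/(ωC) = 16000 Ω
Parallel: admittances add. Y = 1/R + jωC
Y = (0.000238 + j6.26e-05) S
|Y| = 0.000246 S → |Z| = 1/|Y| = 4060 Ω, ∠Z = −∠Y = -14.7°
cos φ = cos(-14.7°) = 0.967

0.967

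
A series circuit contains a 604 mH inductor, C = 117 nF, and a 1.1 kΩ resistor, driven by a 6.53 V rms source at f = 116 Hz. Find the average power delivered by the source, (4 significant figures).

364.8 μW

ω = 2πf = 728.8 rad/s
X_L = ωL = 440.2 Ω
X_C = 1/(ωC) = 11730 Ω
Net reactance X = X_L − X_C = -11290 Ω
Z = 1100 − j11290 Ω
|Z| = √(1100² + 11290²) = 11340 Ω
∠Z = arctan(-11290/1100) = -84.43°
I = V/|Z| = 575.8 μA
P = VI cos φ = 6.53 × 0.0005758 × cos(-84.43°) = 364.8 μW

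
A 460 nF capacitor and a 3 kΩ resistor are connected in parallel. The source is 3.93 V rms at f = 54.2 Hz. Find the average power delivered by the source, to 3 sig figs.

ω = 2πf = 340.5 rad/s
X_C = 1/(ωC) = 6380 Ω
Parallel: admittances add. Y = 1/R + jωC
Y = (0.000333 + j0.000157) S
|Y| = 0.000368 S → |Z| = 1/|Y| = 2720 Ω, ∠Z = −∠Y = -25.2°
I = V/|Z| = 1.45 mA
P = VI cos φ = 3.93 × 0.00145 × cos(-25.2°) = 5.15 mW

5.15 mW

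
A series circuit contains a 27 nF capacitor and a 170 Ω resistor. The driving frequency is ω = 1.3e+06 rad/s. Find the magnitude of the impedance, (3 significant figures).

172 Ω

X_C = 1/(ωC) = 28.5 Ω
Z = 170 − j28.5 Ω
|Z| = √(170² + 28.5²) = 172 Ω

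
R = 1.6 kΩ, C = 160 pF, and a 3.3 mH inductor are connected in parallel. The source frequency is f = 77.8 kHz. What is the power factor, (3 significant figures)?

0.756

ω = 2πf = 488800 rad/s
X_L = ωL = 1610 Ω
X_C = 1/(ωC) = 12800 Ω
Parallel: admittances add. Y = 1/R + 1/(jωL) + jωC
Y = (0.000625 − j0.000542) S
|Y| = 0.000827 S → |Z| = 1/|Y| = 1210 Ω, ∠Z = −∠Y = 40.9°
cos φ = cos(40.9°) = 0.756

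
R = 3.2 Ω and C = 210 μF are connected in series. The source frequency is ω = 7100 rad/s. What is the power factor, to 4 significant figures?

X_C = 1/(ωC) = 0.6707 Ω
Z = 3.200 − j0.6707 Ω
|Z| = √(3.200² + 0.6707²) = 3.270 Ω
∠Z = arctan(-0.6707/3.200) = -11.84°
cos φ = cos(-11.84°) = 0.9787

0.9787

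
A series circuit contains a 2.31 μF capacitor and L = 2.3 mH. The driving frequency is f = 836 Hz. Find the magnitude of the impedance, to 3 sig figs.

ω = 2πf = 5253 rad/s
X_L = ωL = 12.1 Ω
X_C = 1/(ωC) = 82.4 Ω
Net reactance X = X_L − X_C = -70.3 Ω
Z = − j70.3 Ω
|Z| = √(0² + 70.3²) = 70.3 Ω

70.3 Ω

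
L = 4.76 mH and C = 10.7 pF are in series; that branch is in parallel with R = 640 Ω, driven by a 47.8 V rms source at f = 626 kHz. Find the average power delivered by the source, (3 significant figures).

3.57 W

ω = 2πf = 3.933e+06 rad/s
X_L = ωL = 18700 Ω
X_C = 1/(ωC) = 23800 Ω
Branch 1: Z₁ = R = 640 Ω
Branch 2 (series LC): Z₂ = j(X_L − X_C) = −j5040 Ω
Parallel: Z = Z₁Z₂/(Z₁+Z₂), |Z| = 635 Ω, ∠Z = -7.24°
I = V/|Z| = 75.3 mA
P = VI cos φ = 47.8 × 0.0753 × cos(-7.24°) = 3.57 W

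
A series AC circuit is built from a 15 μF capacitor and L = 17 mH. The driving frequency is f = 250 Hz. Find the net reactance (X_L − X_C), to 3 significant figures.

-15.7 Ω

ω = 2πf = 1571 rad/s
X_L = ωL = 26.7 Ω
X_C = 1/(ωC) = 42.4 Ω
X = 26.7 − 42.4 = -15.7 Ω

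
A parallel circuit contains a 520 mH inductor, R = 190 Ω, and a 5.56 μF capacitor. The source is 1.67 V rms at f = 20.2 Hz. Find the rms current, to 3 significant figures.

ω = 2πf = 126.9 rad/s
X_L = ωL = 66.0 Ω
X_C = 1/(ωC) = 1420 Ω
Parallel: admittances add. Y = 1/R + 1/(jωL) + jωC
Y = (0.00526 − j0.0144) S
|Y| = 0.0154 S → |Z| = 1/|Y| = 65.0 Ω, ∠Z = −∠Y = 70.0°
I = V/|Z| = 1.67/65.0 = 25.7 mA

25.7 mA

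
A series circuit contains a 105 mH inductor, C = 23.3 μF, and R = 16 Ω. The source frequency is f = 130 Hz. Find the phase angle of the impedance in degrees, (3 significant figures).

ω = 2πf = 816.8 rad/s
X_L = ωL = 85.8 Ω
X_C = 1/(ωC) = 52.5 Ω
Net reactance X = X_L − X_C = 33.2 Ω
Z = 16.0 + j33.2 Ω
|Z| = √(16.0² + 33.2²) = 36.9 Ω
∠Z = arctan(33.2/16.0) = 64.3°

64.3°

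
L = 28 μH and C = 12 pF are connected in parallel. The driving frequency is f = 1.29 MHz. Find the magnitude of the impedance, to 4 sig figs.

232.1 Ω

ω = 2πf = 8.105e+06 rad/s
X_L = ωL = 226.9 Ω
X_C = 1/(ωC) = 10280 Ω
Parallel: admittances add. Y = 1/(jωL) + jωC
Y = (0 − j0.004309) S
|Y| = 0.004309 S → |Z| = 1/|Y| = 232.1 Ω, ∠Z = −∠Y = 90.00°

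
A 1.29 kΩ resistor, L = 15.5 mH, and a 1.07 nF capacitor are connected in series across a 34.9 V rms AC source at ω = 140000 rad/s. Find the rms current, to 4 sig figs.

7.447 mA

X_L = ωL = 2170 Ω
X_C = 1/(ωC) = 6676 Ω
Net reactance X = X_L − X_C = -4506 Ω
Z = 1290 − j4506 Ω
|Z| = √(1290² + 4506²) = 4687 Ω
I = V/|Z| = 34.9/4687 = 7.447 mA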